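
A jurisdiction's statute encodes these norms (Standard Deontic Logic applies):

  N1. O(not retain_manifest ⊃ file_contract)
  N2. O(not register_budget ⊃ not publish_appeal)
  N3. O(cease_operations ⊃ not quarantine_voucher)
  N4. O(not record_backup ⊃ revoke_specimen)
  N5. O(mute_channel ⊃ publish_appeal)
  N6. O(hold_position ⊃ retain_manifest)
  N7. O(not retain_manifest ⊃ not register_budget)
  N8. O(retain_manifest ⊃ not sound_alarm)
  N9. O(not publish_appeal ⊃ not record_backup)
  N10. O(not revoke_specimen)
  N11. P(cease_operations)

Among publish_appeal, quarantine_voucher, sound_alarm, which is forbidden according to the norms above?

sound_alarm

Premise 10 states O(not revoke_specimen) outright.
Premise 4 is O(not record_backup ⊃ revoke_specimen); contrapositively O(not revoke_specimen ⊃ record_backup). Since O(not revoke_specimen) holds, K gives O(record_backup).
The contrapositive of premise 9 (O(not publish_appeal ⊃ not record_backup)) is O(record_backup ⊃ publish_appeal), and O(record_backup) is already established, so O(publish_appeal).
The contrapositive of premise 2 (O(not register_budget ⊃ not publish_appeal)) is O(publish_appeal ⊃ register_budget), and O(publish_appeal) is already established, so O(register_budget).
Premise 7 is O(not retain_manifest ⊃ not register_budget); contrapositively O(register_budget ⊃ retain_manifest). Since O(register_budget) holds, K gives O(retain_manifest).
Premise 8 is O(retain_manifest ⊃ not sound_alarm); since O(retain_manifest), deontic closure gives O(not sound_alarm).
So O(not sound_alarm) holds, i.e. sound_alarm is forbidden. None of the other listed options is forbidden under the premises.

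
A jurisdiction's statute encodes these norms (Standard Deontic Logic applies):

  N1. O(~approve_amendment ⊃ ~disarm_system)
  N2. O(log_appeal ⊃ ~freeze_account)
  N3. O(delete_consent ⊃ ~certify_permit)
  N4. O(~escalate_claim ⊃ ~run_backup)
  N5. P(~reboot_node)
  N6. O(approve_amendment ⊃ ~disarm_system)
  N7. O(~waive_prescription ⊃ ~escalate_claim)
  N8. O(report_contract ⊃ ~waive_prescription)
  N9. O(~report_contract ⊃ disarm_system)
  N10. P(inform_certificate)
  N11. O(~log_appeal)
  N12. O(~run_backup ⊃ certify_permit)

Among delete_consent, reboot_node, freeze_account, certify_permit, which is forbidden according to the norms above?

Premises 6 and 1 cover both cases: O(approve_amendment ⊃ ~disarm_system) and O(~approve_amendment ⊃ ~disarm_system). Since approve_amendment ∨ ~approve_amendment is a tautology, O(~disarm_system) follows.
Premise 9, O(~report_contract ⊃ disarm_system), contraposes to O(~disarm_system ⊃ report_contract); with O(~disarm_system) we get O(report_contract).
Premise 8 is O(report_contract ⊃ ~waive_prescription); since O(report_contract), deontic closure gives O(~waive_prescription).
From O(~waive_prescription) and premise 7, O(~waive_prescription ⊃ ~escalate_claim), we obtain O(~escalate_claim).
With premise 4, O(~escalate_claim ⊃ ~run_backup), the K-axiom yields O(~run_backup).
Applying K to premise 12 (O(~run_backup ⊃ certify_permit)) and O(~run_backup) yields O(certify_permit).
The contrapositive of premise 3 (O(delete_consent ⊃ ~certify_permit)) is O(certify_permit ⊃ ~delete_consent), and O(certify_permit) is already established, so O(~delete_consent).
So O(~delete_consent) holds, i.e. delete_consent is forbidden. None of the other listed options is forbidden under the premises.

delete_consent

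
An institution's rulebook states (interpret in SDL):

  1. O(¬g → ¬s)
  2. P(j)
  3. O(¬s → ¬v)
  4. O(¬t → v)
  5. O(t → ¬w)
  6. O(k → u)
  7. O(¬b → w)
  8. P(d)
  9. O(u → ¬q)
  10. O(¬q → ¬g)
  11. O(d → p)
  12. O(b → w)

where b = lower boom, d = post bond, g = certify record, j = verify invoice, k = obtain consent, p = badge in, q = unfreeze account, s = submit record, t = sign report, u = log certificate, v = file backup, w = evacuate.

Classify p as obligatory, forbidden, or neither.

Premise 11 is O(d → p), but O(d) is not derivable from the premises (the permission P(d) asserts only ¬O(¬d), not O(d)), so it does not yield O(p).
No premise or chain of K-axiom applications forces O(p), and none forces O(¬p). So p is neither obligatory nor forbidden under these norms.

Neither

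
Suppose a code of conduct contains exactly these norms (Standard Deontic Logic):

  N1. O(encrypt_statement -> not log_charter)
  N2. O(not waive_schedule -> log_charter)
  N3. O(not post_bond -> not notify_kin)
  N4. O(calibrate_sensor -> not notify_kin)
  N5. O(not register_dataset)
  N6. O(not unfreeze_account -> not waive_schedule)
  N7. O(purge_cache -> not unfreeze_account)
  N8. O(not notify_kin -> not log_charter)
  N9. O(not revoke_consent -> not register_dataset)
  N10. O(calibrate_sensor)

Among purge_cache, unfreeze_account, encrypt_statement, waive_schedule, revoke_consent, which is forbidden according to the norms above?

purge_cache

From premise 10 we have O(calibrate_sensor).
Premise 4 is O(calibrate_sensor -> not notify_kin); since O(calibrate_sensor), deontic closure gives O(not notify_kin).
Applying K to premise 8 (O(not notify_kin -> not log_charter)) and O(not notify_kin) yields O(not log_charter).
Premise 2, O(not waive_schedule -> log_charter), contraposes to O(not log_charter -> waive_schedule); with O(not log_charter) we get O(waive_schedule).
The contrapositive of premise 6 (O(not unfreeze_account -> not waive_schedule)) is O(waive_schedule -> unfreeze_account), and O(waive_schedule) is already established, so O(unfreeze_account).
Premise 7 is O(purge_cache -> not unfreeze_account); contrapositively O(unfreeze_account -> not purge_cache). Since O(unfreeze_account) holds, K gives O(not purge_cache).
So O(not purge_cache) holds, i.e. purge_cache is forbidden. None of the other listed options is forbidden under the premises.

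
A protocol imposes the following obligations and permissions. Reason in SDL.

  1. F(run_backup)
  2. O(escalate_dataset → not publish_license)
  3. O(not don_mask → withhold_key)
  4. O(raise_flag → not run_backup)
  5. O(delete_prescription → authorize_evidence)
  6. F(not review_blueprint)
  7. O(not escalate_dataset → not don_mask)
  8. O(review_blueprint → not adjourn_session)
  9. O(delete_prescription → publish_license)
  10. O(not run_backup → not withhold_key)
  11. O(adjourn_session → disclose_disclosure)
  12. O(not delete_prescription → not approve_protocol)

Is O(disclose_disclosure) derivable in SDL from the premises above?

No

Premise 11 is O(adjourn_session → disclose_disclosure), but O(adjourn_session) is not derivable from the premises, so it does not yield O(disclose_disclosure).
No other premise forces O(disclose_disclosure). An ideal world satisfying every premise can still have disclose_disclosure false, so O(disclose_disclosure) is not derivable.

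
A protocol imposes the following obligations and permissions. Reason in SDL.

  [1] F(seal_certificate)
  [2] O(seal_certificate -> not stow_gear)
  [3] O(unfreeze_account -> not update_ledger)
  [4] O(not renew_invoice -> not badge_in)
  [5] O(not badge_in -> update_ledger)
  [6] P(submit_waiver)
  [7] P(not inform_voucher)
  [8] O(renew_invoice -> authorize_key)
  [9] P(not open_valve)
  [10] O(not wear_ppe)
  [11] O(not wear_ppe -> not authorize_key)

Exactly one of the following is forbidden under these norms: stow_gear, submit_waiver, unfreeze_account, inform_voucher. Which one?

Premise 10 states O(not wear_ppe) outright.
With premise 11, O(not wear_ppe -> not authorize_key), the K-axiom yields O(not authorize_key).
Premise 8, O(renew_invoice -> authorize_key), contraposes to O(not authorize_key -> not renew_invoice); with O(not authorize_key) we get O(not renew_invoice).
With premise 4, O(not renew_invoice -> not badge_in), the K-axiom yields O(not badge_in).
From O(not badge_in) and premise 5, O(not badge_in -> update_ledger), we obtain O(update_ledger).
Premise 3 is O(unfreeze_account -> not update_ledger); contrapositively O(update_ledger -> not unfreeze_account). Since O(update_ledger) holds, K gives O(not unfreeze_account).
So O(not unfreeze_account) holds, i.e. unfreeze_account is forbidden. None of the other listed options is forbidden under the premises.

unfreeze_account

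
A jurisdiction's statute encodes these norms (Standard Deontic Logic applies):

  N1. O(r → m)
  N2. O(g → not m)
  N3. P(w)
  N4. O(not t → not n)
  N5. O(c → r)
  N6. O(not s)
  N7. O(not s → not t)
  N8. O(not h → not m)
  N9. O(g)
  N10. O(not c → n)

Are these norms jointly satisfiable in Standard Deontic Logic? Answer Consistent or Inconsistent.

Inconsistent

Premise 9 gives O(g).
Applying K to premise 2 (O(g → not m)) and O(g) yields O(not m).
The contrapositive of premise 1 (O(r → m)) is O(not m → not r), and O(not m) is already established, so O(not r).
Premise 5 is O(c → r); contrapositively O(not r → not c). Since O(not r) holds, K gives O(not c).
Applying K to premise 10 (O(not c → n)) and O(not c) yields O(n).
Premise 4, O(not t → not n), contraposes to O(n → t); with O(n) we get O(t).
The contrapositive of premise 7 (O(not s → not t)) is O(t → s), and O(t) is already established, so O(s).
But premise 6 directly asserts O(not s).
We now have both O(s) and O(not s) — s is simultaneously obligatory and forbidden, violating the D-axiom.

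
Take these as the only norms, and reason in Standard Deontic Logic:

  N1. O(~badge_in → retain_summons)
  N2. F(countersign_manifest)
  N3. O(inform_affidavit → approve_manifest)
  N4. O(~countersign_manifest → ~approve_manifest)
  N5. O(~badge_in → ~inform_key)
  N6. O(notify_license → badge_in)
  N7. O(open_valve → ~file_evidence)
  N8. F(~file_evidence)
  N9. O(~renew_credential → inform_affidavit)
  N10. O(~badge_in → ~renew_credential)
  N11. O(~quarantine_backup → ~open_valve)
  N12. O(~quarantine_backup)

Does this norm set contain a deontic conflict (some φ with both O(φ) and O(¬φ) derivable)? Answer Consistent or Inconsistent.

Premise 7 is O(open_valve → ~file_evidence), but O(open_valve) is not derivable from the premises, so it does not yield O(~file_evidence).
So O(~file_evidence) is not derivable, and the apparent clash with O(file_evidence) does not arise.
A world satisfying every obligation exists (e.g. approve_manifest=false, badge_in=true, countersign_manifest=false, file_evidence=true, inform_affidavit=false, inform_key=false, notify_license=false, open_valve=false, quarantine_backup=false, renew_credential=true, retain_summons=false); no atom is both obligatory and forbidden, so the set is consistent.

Consistent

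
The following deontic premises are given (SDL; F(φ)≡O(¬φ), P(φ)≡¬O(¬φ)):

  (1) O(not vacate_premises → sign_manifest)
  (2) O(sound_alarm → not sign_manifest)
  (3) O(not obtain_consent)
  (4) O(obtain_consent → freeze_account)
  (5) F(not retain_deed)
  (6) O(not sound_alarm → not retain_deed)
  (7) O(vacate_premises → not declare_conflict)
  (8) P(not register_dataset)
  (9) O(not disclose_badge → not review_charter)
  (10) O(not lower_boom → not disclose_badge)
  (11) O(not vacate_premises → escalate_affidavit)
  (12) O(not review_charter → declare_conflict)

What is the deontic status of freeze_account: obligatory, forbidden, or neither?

Premise 4 is O(obtain_consent → freeze_account), but O(obtain_consent) is not derivable from the premises, so it does not yield O(freeze_account).
No premise or chain of K-axiom applications forces O(freeze_account), and none forces O(not freeze_account). So freeze_account is neither obligatory nor forbidden under these norms.

Neither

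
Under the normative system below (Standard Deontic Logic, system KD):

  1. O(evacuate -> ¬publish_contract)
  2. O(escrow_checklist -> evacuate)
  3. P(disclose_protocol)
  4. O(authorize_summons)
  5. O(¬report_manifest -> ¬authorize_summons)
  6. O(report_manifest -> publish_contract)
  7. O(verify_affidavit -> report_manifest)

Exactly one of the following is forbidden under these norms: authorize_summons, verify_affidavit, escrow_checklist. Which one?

escrow_checklist

Premise 4 states O(authorize_summons) outright.
Premise 5 is O(¬report_manifest -> ¬authorize_summons); contrapositively O(authorize_summons -> report_manifest). Since O(authorize_summons) holds, K gives O(report_manifest).
From O(report_manifest) and premise 6, O(report_manifest -> publish_contract), we obtain O(publish_contract).
Premise 1 is O(evacuate -> ¬publish_contract); contrapositively O(publish_contract -> ¬evacuate). Since O(publish_contract) holds, K gives O(¬evacuate).
Premise 2, O(escrow_checklist -> evacuate), contraposes to O(¬evacuate -> ¬escrow_checklist); with O(¬evacuate) we get O(¬escrow_checklist).
So O(¬escrow_checklist) holds, i.e. escrow_checklist is forbidden. None of the other listed options is forbidden under the premises.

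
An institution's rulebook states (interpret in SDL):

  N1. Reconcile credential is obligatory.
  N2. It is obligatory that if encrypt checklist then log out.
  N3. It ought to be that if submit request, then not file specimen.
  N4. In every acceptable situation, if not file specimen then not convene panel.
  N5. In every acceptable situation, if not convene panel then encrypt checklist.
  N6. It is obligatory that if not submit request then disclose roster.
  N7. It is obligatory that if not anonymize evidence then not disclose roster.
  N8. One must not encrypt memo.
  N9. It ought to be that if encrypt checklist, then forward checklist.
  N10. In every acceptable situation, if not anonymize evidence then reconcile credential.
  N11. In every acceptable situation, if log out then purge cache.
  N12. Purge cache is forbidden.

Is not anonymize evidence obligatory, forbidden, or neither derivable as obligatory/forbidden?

Forbidden

Premise 12, F(purge_cache), is equivalent to O(¬purge_cache).
The contrapositive of premise 11 (O(log_out → purge_cache)) is O(¬purge_cache → ¬log_out), and O(¬purge_cache) is already established, so O(¬log_out).
Premise 2, O(encrypt_checklist → log_out), contraposes to O(¬log_out → ¬encrypt_checklist); with O(¬log_out) we get O(¬encrypt_checklist).
The contrapositive of premise 5 (O(¬convene_panel → encrypt_checklist)) is O(¬encrypt_checklist → convene_panel), and O(¬encrypt_checklist) is already established, so O(convene_panel).
Premise 4 is O(¬file_specimen → ¬convene_panel); contrapositively O(convene_panel → file_specimen). Since O(convene_panel) holds, K gives O(file_specimen).
The contrapositive of premise 3 (O(submit_request → ¬file_specimen)) is O(file_specimen → ¬submit_request), and O(file_specimen) is already established, so O(¬submit_request).
Applying K to premise 6 (O(¬submit_request → disclose_roster)) and O(¬submit_request) yields O(disclose_roster).
The contrapositive of premise 7 (O(¬anonymize_evidence → ¬disclose_roster)) is O(disclose_roster → anonymize_evidence), and O(disclose_roster) is already established, so O(anonymize_evidence).
Premises 1, 8, 9, 10 do not contribute to this derivation.
Thus O(anonymize_evidence), which is F(¬anonymize_evidence): ¬anonymize_evidence is forbidden.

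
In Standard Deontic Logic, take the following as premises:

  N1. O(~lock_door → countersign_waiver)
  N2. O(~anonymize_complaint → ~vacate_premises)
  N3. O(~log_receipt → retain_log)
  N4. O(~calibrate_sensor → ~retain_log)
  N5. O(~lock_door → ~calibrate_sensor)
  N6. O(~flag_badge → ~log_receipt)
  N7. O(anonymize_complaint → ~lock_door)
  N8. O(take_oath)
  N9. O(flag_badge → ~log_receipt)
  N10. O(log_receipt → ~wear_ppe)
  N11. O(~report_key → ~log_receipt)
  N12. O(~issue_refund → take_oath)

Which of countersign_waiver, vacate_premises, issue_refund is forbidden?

Premises 9 and 6 cover both cases: O(flag_badge → ~log_receipt) and O(~flag_badge → ~log_receipt). Since flag_badge ∨ ~flag_badge is a tautology, O(~log_receipt) follows.
Premise 3 is O(~log_receipt → retain_log); since O(~log_receipt), deontic closure gives O(retain_log).
Premise 4, O(~calibrate_sensor → ~retain_log), contraposes to O(retain_log → calibrate_sensor); with O(retain_log) we get O(calibrate_sensor).
Premise 5 is O(~lock_door → ~calibrate_sensor); contrapositively O(calibrate_sensor → lock_door). Since O(calibrate_sensor) holds, K gives O(lock_door).
The contrapositive of premise 7 (O(anonymize_complaint → ~lock_door)) is O(lock_door → ~anonymize_complaint), and O(lock_door) is already established, so O(~anonymize_complaint).
With premise 2, O(~anonymize_complaint → ~vacate_premises), the K-axiom yields O(~vacate_premises).
So O(~vacate_premises) holds, i.e. vacate_premises is forbidden. None of the other listed options is forbidden under the premises.

vacate_premises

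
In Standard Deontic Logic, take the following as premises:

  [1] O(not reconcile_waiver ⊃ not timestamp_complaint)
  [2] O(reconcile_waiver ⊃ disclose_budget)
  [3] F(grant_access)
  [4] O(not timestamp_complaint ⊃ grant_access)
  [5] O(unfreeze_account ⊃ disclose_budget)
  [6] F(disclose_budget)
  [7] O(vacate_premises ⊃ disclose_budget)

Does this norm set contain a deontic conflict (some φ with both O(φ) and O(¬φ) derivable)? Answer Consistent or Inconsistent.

Inconsistent

Premise 3, F(grant_access), is equivalent to O(not grant_access).
Premise 4, O(not timestamp_complaint ⊃ grant_access), contraposes to O(not grant_access ⊃ timestamp_complaint); with O(not grant_access) we get O(timestamp_complaint).
Premise 1, O(not reconcile_waiver ⊃ not timestamp_complaint), contraposes to O(timestamp_complaint ⊃ reconcile_waiver); with O(timestamp_complaint) we get O(reconcile_waiver).
Premise 2 is O(reconcile_waiver ⊃ disclose_budget); since O(reconcile_waiver), deontic closure gives O(disclose_budget).
Yet premise 6 is F(disclose_budget), i.e. O(not disclose_budget).
We now have both O(disclose_budget) and O(not disclose_budget) — disclose_budget is simultaneously obligatory and forbidden, violating the D-axiom.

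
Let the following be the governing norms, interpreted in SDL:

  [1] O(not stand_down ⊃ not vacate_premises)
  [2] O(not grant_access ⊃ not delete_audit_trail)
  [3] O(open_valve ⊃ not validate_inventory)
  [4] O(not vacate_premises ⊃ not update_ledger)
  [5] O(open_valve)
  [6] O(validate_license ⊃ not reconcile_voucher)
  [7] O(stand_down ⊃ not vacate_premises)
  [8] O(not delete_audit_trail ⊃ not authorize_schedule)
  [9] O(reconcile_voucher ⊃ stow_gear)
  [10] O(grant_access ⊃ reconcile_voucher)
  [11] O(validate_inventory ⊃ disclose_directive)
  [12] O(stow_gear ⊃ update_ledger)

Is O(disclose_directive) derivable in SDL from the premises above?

Premise 11 is O(validate_inventory ⊃ disclose_directive), but O(validate_inventory) is not derivable from the premises, so it does not yield O(disclose_directive).
No other premise forces O(disclose_directive). An ideal world satisfying every premise can still have disclose_directive false, so O(disclose_directive) is not derivable.

No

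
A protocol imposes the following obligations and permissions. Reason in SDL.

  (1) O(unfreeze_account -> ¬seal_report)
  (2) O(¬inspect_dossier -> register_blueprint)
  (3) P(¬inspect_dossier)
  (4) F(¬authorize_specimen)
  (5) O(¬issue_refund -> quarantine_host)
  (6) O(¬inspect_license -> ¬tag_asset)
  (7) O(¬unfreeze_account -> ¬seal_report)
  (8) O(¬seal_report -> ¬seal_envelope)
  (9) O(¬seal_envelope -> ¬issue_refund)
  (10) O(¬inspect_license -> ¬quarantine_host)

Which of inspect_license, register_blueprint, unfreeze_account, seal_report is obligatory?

Premises 7 and 1 cover both cases: O(¬unfreeze_account -> ¬seal_report) and O(unfreeze_account -> ¬seal_report). Since ¬unfreeze_account ∨ unfreeze_account is a tautology, O(¬seal_report) follows.
With premise 8, O(¬seal_report -> ¬seal_envelope), the K-axiom yields O(¬seal_envelope).
From O(¬seal_envelope) and premise 9, O(¬seal_envelope -> ¬issue_refund), we obtain O(¬issue_refund).
With premise 5, O(¬issue_refund -> quarantine_host), the K-axiom yields O(quarantine_host).
The contrapositive of premise 10 (O(¬inspect_license -> ¬quarantine_host)) is O(quarantine_host -> inspect_license), and O(quarantine_host) is already established, so O(inspect_license).
So O(inspect_license) holds — inspect_license is obligatory. None of the other listed options is made obligatory by any chain of premises.

inspect_license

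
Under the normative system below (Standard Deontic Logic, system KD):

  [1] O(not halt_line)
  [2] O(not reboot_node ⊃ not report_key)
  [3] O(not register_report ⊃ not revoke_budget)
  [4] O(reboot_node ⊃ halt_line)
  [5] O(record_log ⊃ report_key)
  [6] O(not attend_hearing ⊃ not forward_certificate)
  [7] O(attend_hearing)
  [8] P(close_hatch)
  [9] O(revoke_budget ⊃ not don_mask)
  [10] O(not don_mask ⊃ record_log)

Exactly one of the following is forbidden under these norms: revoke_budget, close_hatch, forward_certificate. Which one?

From premise 1 we have O(not halt_line).
The contrapositive of premise 4 (O(reboot_node ⊃ halt_line)) is O(not halt_line ⊃ not reboot_node), and O(not halt_line) is already established, so O(not reboot_node).
From O(not reboot_node) and premise 2, O(not reboot_node ⊃ not report_key), we obtain O(not report_key).
Premise 5, O(record_log ⊃ report_key), contraposes to O(not report_key ⊃ not record_log); with O(not report_key) we get O(not record_log).
The contrapositive of premise 10 (O(not don_mask ⊃ record_log)) is O(not record_log ⊃ don_mask), and O(not record_log) is already established, so O(don_mask).
The contrapositive of premise 9 (O(revoke_budget ⊃ not don_mask)) is O(don_mask ⊃ not revoke_budget), and O(don_mask) is already established, so O(not revoke_budget).
So O(not revoke_budget) holds, i.e. revoke_budget is forbidden. None of the other listed options is forbidden under the premises.

revoke_budget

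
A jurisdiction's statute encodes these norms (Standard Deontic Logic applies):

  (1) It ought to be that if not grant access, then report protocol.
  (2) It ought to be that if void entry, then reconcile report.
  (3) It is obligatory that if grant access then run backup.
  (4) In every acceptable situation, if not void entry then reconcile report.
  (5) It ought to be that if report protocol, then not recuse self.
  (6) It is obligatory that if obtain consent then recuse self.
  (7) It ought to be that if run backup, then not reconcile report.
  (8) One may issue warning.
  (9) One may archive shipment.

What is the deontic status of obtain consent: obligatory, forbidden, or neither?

By case analysis on void_entry: premise 2 gives O(void_entry → reconcile_report) and premise 4 gives O(¬void_entry → reconcile_report), so O(reconcile_report) either way.
Premise 7 is O(run_backup → ¬reconcile_report); contrapositively O(reconcile_report → ¬run_backup). Since O(reconcile_report) holds, K gives O(¬run_backup).
The contrapositive of premise 3 (O(grant_access → run_backup)) is O(¬run_backup → ¬grant_access), and O(¬run_backup) is already established, so O(¬grant_access).
Premise 1 is O(¬grant_access → report_protocol); since O(¬grant_access), deontic closure gives O(report_protocol).
With premise 5, O(report_protocol → ¬recuse_self), the K-axiom yields O(¬recuse_self).
Premise 6 is O(obtain_consent → recuse_self); contrapositively O(¬recuse_self → ¬obtain_consent). Since O(¬recuse_self) holds, K gives O(¬obtain_consent).
Premises 8, 9 do not contribute to this derivation.
Thus O(¬obtain_consent), which is F(obtain_consent): obtain_consent is forbidden.

Forbidden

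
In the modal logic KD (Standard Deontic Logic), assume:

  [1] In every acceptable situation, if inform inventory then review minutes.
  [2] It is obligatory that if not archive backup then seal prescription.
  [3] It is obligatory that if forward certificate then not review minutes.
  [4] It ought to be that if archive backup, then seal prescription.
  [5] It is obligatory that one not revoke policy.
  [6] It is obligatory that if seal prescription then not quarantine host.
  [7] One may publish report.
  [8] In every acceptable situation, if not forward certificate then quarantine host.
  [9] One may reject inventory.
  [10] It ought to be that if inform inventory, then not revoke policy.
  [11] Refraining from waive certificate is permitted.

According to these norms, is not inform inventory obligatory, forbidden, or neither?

Obligatory

By case analysis on archive_backup: premise 4 gives O(archive_backup → seal_prescription) and premise 2 gives O(¬archive_backup → seal_prescription), so O(seal_prescription) either way.
With premise 6, O(seal_prescription → ¬quarantine_host), the K-axiom yields O(¬quarantine_host).
Premise 8, O(¬forward_certificate → quarantine_host), contraposes to O(¬quarantine_host → forward_certificate); with O(¬quarantine_host) we get O(forward_certificate).
Applying K to premise 3 (O(forward_certificate → ¬review_minutes)) and O(forward_certificate) yields O(¬review_minutes).
Premise 1, O(inform_inventory → review_minutes), contraposes to O(¬review_minutes → ¬inform_inventory); with O(¬review_minutes) we get O(¬inform_inventory).
Premises 5, 7, 9, 10, 11 do not contribute to this derivation.
Hence ¬inform_inventory is obligatory.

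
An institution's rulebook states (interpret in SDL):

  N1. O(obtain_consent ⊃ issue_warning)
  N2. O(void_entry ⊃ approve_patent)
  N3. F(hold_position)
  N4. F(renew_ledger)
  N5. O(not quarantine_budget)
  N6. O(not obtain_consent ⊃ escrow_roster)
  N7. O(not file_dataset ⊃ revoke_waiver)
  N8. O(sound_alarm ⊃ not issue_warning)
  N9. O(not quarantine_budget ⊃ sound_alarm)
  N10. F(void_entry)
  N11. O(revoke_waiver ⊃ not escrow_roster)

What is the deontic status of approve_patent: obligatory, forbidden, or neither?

Premise 2 is O(void_entry ⊃ approve_patent), but O(void_entry) is not derivable from the premises, so it does not yield O(approve_patent).
No premise or chain of K-axiom applications forces O(approve_patent), and none forces O(not approve_patent). So approve_patent is neither obligatory nor forbidden under these norms.

Neither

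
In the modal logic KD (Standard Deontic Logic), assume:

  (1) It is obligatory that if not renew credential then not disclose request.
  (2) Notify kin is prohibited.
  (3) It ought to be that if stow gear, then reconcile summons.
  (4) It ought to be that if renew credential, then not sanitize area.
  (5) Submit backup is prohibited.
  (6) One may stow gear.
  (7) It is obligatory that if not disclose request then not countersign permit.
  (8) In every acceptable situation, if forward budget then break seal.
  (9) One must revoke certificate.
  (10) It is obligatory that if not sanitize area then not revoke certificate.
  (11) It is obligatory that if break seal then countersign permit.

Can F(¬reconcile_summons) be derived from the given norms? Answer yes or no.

Premise 3 is O(stow_gear → reconcile_summons), but O(stow_gear) is not derivable from the premises (the permission P(stow_gear) asserts only ¬O(¬stow_gear), not O(stow_gear)), so it does not yield O(reconcile_summons).
No other premise forces O(reconcile_summons). An ideal world satisfying every premise can still have ¬reconcile_summons true, so F(¬reconcile_summons) is not derivable.

No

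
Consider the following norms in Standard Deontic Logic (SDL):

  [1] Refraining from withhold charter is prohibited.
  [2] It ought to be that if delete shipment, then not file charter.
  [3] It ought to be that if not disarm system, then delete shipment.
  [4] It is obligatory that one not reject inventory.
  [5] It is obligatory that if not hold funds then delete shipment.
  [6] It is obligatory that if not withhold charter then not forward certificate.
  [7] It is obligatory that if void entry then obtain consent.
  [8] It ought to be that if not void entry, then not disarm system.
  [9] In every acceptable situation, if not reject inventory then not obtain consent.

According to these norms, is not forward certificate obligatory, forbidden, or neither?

Neither

Premise 6 is O(¬withhold_charter → ¬forward_certificate), but O(¬withhold_charter) is not derivable from the premises, so it does not yield O(¬forward_certificate).
No premise or chain of K-axiom applications forces O(¬forward_certificate), and none forces O(forward_certificate). So ¬forward_certificate is neither obligatory nor forbidden under these norms.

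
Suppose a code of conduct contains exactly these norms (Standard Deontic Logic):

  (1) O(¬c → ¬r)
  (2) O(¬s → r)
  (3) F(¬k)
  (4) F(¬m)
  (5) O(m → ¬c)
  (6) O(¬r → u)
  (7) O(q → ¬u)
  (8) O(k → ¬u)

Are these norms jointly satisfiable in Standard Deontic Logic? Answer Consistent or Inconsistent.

F(¬k) at premise 3 means O(k).
With premise 8, O(k → ¬u), the K-axiom yields O(¬u).
Premise 6 is O(¬r → u); contrapositively O(¬u → r). Since O(¬u) holds, K gives O(r).
Premise 1 is O(¬c → ¬r); contrapositively O(r → c). Since O(r) holds, K gives O(c).
Premise 5, O(m → ¬c), contraposes to O(c → ¬m); with O(c) we get O(¬m).
But premise 4, F(¬m), means O(m).
We now have both O(¬m) and O(m) — m is simultaneously obligatory and forbidden, violating the D-axiom.

Inconsistent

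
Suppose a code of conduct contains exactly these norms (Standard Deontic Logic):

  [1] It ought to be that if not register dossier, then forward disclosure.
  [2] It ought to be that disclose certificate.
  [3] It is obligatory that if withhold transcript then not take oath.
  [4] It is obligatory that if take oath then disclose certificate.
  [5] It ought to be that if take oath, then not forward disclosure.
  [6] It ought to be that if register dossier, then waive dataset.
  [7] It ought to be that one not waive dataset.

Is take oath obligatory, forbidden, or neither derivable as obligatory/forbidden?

Forbidden

From premise 7 we have O(¬waive_dataset).
Premise 6 is O(register_dossier → waive_dataset); contrapositively O(¬waive_dataset → ¬register_dossier). Since O(¬waive_dataset) holds, K gives O(¬register_dossier).
Applying K to premise 1 (O(¬register_dossier → forward_disclosure)) and O(¬register_dossier) yields O(forward_disclosure).
Premise 5 is O(take_oath → ¬forward_disclosure); contrapositively O(forward_disclosure → ¬take_oath). Since O(forward_disclosure) holds, K gives O(¬take_oath).
Premises 2, 3, 4 do not contribute to this derivation.
Thus O(¬take_oath), which is F(take_oath): take_oath is forbidden.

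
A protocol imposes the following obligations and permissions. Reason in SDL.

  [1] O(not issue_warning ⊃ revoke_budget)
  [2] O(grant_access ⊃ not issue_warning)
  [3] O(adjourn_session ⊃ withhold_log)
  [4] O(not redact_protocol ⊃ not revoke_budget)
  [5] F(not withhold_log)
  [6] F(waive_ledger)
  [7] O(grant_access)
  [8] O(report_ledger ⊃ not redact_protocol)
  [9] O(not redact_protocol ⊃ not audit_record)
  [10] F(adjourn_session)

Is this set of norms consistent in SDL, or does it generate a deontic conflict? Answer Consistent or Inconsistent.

Consistent

Premise 3 is O(adjourn_session ⊃ withhold_log); even if O(withhold_log) held, inferring O(adjourn_session) would be affirming the consequent — invalid.
So O(adjourn_session) is not derivable, and the apparent clash with O(not adjourn_session) does not arise.
A world satisfying every obligation exists (e.g. adjourn_session=false, audit_record=false, grant_access=true, issue_warning=false, redact_protocol=true, report_ledger=false, revoke_budget=true, waive_ledger=false, withhold_log=true); no atom is both obligatory and forbidden, so the set is consistent.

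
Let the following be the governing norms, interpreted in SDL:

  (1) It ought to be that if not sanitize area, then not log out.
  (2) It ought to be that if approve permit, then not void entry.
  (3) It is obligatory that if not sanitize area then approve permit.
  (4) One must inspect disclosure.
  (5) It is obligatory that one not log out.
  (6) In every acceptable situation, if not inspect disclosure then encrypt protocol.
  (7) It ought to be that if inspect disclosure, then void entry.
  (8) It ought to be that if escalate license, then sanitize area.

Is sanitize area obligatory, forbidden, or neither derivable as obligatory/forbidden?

From premise 4 we have O(inspect_disclosure).
From O(inspect_disclosure) and premise 7, O(inspect_disclosure → void_entry), we obtain O(void_entry).
The contrapositive of premise 2 (O(approve_permit → ¬void_entry)) is O(void_entry → ¬approve_permit), and O(void_entry) is already established, so O(¬approve_permit).
The contrapositive of premise 3 (O(¬sanitize_area → approve_permit)) is O(¬approve_permit → sanitize_area), and O(¬approve_permit) is already established, so O(sanitize_area).
Premises 1, 5, 6, 8 do not contribute to this derivation.
Hence sanitize_area is obligatory.

Obligatory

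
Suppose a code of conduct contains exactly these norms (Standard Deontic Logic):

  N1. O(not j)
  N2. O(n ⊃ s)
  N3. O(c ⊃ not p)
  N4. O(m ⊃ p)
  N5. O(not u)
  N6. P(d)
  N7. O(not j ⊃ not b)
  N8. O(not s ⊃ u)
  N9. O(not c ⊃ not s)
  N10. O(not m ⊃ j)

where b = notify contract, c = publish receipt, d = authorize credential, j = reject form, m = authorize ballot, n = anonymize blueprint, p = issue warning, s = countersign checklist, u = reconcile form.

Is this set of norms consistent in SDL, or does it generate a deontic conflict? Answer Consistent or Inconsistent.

Inconsistent

Premise 5 gives O(not u).
The contrapositive of premise 8 (O(not s ⊃ u)) is O(not u ⊃ s), and O(not u) is already established, so O(s).
Premise 9 is O(not c ⊃ not s); contrapositively O(s ⊃ c). Since O(s) holds, K gives O(c).
Premise 3 is O(c ⊃ not p); since O(c), deontic closure gives O(not p).
The contrapositive of premise 4 (O(m ⊃ p)) is O(not p ⊃ not m), and O(not p) is already established, so O(not m).
With premise 10, O(not m ⊃ j), the K-axiom yields O(j).
Yet premise 1 states O(not j).
We now have both O(j) and O(not j) — j is simultaneously obligatory and forbidden, violating the D-axiom.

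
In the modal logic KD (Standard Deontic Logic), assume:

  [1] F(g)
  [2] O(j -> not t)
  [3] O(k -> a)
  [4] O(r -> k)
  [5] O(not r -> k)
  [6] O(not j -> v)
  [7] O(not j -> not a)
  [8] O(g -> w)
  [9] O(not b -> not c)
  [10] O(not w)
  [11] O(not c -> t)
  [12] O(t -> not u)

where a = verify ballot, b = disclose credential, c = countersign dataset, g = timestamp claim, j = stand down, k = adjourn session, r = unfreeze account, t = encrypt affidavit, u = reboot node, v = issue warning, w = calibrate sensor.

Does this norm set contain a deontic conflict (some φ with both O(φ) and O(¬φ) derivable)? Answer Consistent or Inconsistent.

Consistent

Premise 8 is O(g -> w), but O(g) is not derivable from the premises, so it does not yield O(w).
So O(w) is not derivable, and the apparent clash with O(not w) does not arise.
A world satisfying every obligation exists (e.g. a=true, b=true, c=true, g=false, j=true, k=true, r=false, t=false, u=false, v=false, w=false); no atom is both obligatory and forbidden, so the set is consistent.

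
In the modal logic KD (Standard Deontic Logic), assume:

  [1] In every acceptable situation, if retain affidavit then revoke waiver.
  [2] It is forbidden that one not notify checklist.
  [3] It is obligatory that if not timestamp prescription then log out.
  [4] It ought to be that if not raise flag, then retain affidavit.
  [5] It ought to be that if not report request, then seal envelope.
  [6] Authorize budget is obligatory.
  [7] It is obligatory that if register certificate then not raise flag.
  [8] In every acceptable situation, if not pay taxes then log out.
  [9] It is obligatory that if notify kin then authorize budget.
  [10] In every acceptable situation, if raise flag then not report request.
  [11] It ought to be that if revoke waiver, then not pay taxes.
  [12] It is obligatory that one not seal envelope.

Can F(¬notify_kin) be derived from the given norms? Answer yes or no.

No

Premise 9 is O(notify_kin → authorize_budget); even if O(authorize_budget) held, inferring O(notify_kin) would be affirming the consequent — invalid.
No other premise forces O(notify_kin). An ideal world satisfying every premise can still have ¬notify_kin true, so F(¬notify_kin) is not derivable.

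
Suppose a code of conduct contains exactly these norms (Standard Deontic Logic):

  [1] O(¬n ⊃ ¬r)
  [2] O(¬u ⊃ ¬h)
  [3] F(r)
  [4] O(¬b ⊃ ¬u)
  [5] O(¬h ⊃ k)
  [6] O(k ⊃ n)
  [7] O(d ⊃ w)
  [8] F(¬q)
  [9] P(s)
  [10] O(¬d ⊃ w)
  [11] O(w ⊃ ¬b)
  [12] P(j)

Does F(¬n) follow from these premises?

By case analysis on d: premise 7 gives O(d ⊃ w) and premise 10 gives O(¬d ⊃ w), so O(w) either way.
With premise 11, O(w ⊃ ¬b), the K-axiom yields O(¬b).
From O(¬b) and premise 4, O(¬b ⊃ ¬u), we obtain O(¬u).
Premise 2 is O(¬u ⊃ ¬h); since O(¬u), deontic closure gives O(¬h).
Premise 5 is O(¬h ⊃ k); since O(¬h), deontic closure gives O(k).
Premise 6 is O(k ⊃ n); since O(k), deontic closure gives O(n).
Premises 1, 3, 8, 9, 12 do not contribute to this derivation.
So O(n) holds, i.e. F(¬n). The claim follows.

Yes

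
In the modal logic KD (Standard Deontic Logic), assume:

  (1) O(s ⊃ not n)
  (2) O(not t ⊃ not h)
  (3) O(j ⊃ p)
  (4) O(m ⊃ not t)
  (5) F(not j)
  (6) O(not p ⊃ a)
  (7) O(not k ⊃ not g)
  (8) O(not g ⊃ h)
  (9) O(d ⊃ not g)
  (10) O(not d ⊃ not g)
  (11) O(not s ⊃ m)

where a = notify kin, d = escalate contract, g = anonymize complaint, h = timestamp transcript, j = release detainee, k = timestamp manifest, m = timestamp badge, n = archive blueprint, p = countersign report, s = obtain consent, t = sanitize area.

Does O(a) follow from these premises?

No

Premise 6 is O(not p ⊃ a), but O(not p) is not derivable from the premises, so it does not yield O(a).
No other premise forces O(a). An ideal world satisfying every premise can still have a false, so O(a) is not derivable.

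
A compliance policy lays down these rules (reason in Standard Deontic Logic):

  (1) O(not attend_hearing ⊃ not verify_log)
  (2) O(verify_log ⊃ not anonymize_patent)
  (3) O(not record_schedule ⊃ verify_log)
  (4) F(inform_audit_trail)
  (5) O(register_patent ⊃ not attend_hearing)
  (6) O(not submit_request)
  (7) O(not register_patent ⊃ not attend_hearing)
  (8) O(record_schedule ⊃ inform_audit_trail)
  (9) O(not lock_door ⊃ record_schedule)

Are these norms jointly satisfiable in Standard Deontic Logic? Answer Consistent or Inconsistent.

Inconsistent

Premises 5 and 7 cover both cases: O(register_patent ⊃ not attend_hearing) and O(not register_patent ⊃ not attend_hearing). Since register_patent ∨ not register_patent is a tautology, O(not attend_hearing) follows.
Applying K to premise 1 (O(not attend_hearing ⊃ not verify_log)) and O(not attend_hearing) yields O(not verify_log).
Premise 3 is O(not record_schedule ⊃ verify_log); contrapositively O(not verify_log ⊃ record_schedule). Since O(not verify_log) holds, K gives O(record_schedule).
Premise 8 is O(record_schedule ⊃ inform_audit_trail); since O(record_schedule), deontic closure gives O(inform_audit_trail).
But premise 4, F(inform_audit_trail), means O(not inform_audit_trail).
We now have both O(inform_audit_trail) and O(not inform_audit_trail) — inform_audit_trail is simultaneously obligatory and forbidden, violating the D-axiom.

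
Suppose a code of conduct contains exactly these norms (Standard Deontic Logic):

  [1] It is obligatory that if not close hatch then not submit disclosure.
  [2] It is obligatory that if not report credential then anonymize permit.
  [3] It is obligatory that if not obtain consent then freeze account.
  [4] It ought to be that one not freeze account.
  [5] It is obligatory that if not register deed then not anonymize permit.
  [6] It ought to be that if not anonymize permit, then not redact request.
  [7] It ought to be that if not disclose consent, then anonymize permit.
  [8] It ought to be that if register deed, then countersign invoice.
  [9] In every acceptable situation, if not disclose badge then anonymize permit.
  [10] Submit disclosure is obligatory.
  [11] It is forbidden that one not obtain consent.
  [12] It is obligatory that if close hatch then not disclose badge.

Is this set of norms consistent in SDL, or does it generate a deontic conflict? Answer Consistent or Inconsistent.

Premise 3 is O(¬obtain_consent → freeze_account), but O(¬obtain_consent) is not derivable from the premises, so it does not yield O(freeze_account).
So O(freeze_account) is not derivable, and the apparent clash with O(¬freeze_account) does not arise.
A world satisfying every obligation exists (e.g. anonymize_permit=true, close_hatch=true, countersign_invoice=true, disclose_badge=false, disclose_consent=false, freeze_account=false, obtain_consent=true, redact_request=false, register_deed=true, report_credential=false, submit_disclosure=true); no atom is both obligatory and forbidden, so the set is consistent.

Consistent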